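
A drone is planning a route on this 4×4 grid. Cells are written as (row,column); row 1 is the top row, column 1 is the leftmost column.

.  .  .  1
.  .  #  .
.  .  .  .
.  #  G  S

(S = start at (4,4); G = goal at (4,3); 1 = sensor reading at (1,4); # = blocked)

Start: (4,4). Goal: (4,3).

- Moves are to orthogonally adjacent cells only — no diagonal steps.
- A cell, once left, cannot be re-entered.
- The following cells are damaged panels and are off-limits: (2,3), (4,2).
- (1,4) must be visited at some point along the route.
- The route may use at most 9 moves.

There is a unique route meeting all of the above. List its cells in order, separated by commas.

(4,4), (3,4), (2,4), (1,4), (1,3), (1,2), (2,2), (3,2), (3,3), (4,3)

Any route must reach (1,4) and still end at (4,3) within 9 moves, so the order of the required stops is forced.
Route from (4,4): 3× up (reaching (1,4)), 2× left (reaching (1,2)), 2× down (reaching (3,2)), right to (3,3), down to (4,3) — 9 moves in all.
Check: all required cells visited; 9 ≤ 9 moves.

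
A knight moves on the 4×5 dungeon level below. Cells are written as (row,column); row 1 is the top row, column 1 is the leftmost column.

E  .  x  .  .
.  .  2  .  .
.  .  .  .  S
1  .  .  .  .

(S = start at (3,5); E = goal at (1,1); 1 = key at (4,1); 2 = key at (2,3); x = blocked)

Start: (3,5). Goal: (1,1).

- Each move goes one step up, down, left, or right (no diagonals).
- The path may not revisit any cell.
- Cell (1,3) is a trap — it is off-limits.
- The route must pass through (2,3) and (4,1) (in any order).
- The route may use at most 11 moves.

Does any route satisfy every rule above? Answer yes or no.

yes

One route that works: (3,5) → (2,5) → (2,4) → (2,3) → (3,3) → (4,3) → (4,2) → (4,1) → (3,1) → (2,1) → (1,1).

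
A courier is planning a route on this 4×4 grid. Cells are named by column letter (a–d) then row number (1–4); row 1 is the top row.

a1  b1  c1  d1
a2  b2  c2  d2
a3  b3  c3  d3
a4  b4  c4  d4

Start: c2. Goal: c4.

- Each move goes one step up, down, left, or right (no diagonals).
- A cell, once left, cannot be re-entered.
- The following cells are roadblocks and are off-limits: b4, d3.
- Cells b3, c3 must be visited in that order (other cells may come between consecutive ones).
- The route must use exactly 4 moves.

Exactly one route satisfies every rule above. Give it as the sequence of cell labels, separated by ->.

The waypoints must appear in the order b3, c3, with no cell reused.
Route from c2: left to b2, down to b3, right to c3, down to c4 — 4 moves in all.
Check: order respected (b3 at step 2, c3 at step 3); 4 moves as required.

c2 -> b2 -> b3 -> c3 -> c4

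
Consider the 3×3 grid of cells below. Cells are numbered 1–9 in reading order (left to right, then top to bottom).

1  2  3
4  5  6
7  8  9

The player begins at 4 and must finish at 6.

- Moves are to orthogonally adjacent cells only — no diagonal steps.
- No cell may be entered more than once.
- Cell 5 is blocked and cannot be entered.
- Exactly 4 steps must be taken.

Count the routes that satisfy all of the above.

2

Need simple routes of exactly 4 moves from 4 to 6 (Manhattan distance 2, so 1 moves are spent on a detour and 1 undoing it).
Enumerating: 4 1 2 3 6 | 4 7 8 9 6.
That gives 2 routes.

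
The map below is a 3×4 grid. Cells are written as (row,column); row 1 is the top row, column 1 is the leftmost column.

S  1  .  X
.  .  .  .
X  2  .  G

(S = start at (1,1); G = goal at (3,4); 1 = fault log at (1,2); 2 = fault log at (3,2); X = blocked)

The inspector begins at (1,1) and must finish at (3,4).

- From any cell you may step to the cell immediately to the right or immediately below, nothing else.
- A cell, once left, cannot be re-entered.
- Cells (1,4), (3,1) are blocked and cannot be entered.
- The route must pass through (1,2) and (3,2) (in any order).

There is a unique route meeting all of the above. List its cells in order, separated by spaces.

Moves only go right or down, so the column and row indices never decrease.
Route from (1,1): right to (1,2), 2× down (reaching (3,2)), 2× right (reaching (3,4)) — 5 moves in all.
Check: all required cells visited.

(1,1) (1,2) (2,2) (3,2) (3,3) (3,4)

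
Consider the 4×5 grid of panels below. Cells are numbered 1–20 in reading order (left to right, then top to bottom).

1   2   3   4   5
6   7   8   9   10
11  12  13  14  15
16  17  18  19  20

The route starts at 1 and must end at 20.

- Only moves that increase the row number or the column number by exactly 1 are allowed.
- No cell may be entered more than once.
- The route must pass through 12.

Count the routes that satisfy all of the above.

A right/down-only route from 1 to 20 makes exactly 3 down-moves and 4 right-moves in some order.
With no other constraints that would be C(7,3) = 35 routes.
Split at 12 and multiply the segment counts: 1→12: 3; 12→20: 4; product = 12.
That gives 12 routes.

12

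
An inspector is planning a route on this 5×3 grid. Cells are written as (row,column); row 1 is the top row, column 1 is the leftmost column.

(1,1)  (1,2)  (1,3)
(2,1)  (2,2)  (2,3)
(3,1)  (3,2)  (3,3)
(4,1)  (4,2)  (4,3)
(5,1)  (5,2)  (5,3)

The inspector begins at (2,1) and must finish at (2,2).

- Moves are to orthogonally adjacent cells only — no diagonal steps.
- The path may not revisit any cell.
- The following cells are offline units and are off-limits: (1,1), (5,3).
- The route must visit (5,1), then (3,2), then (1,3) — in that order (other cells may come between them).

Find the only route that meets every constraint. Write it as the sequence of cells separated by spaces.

The waypoints must appear in the order (5,1), (3,2), (1,3), with no cell reused.
Route from (2,1): down 3 to (5,1), right 1 to (5,2), up 2 to (3,2), right 1 to (3,3), up 2 to (1,3), left 1 to (1,2), down 1 to (2,2) — 11 moves in all.
Check: order respected ((5,1) at step 3, (3,2) at step 6, (1,3) at step 9).

(2,1) (3,1) (4,1) (5,1) (5,2) (4,2) (3,2) (3,3) (2,3) (1,3) (1,2) (2,2)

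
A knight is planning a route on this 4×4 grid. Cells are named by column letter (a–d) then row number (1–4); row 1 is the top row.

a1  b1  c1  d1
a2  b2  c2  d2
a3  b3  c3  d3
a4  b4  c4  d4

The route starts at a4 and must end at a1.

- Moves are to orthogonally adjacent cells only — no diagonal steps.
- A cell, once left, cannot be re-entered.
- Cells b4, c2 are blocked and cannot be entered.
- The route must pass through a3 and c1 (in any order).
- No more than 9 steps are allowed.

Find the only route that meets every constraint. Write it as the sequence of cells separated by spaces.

Any route must reach a3 and c1 and still end at a1 within 9 moves, so the order of the required stops is forced.
Route from a4: up 1 to a3, right 3 to d3, up 2 to d1, left 3 to a1 — 9 moves in all.
Check: all required cells visited; 9 ≤ 9 moves.

a4 a3 b3 c3 d3 d2 d1 c1 b1 a1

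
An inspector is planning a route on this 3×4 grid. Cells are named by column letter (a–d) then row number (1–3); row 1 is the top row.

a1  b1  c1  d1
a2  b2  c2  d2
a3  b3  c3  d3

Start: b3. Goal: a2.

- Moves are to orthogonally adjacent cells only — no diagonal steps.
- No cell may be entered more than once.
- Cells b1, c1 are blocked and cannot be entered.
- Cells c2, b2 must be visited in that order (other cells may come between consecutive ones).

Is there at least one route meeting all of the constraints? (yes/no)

One route that works: b3 → c3 → c2 → b2 → a2.

yes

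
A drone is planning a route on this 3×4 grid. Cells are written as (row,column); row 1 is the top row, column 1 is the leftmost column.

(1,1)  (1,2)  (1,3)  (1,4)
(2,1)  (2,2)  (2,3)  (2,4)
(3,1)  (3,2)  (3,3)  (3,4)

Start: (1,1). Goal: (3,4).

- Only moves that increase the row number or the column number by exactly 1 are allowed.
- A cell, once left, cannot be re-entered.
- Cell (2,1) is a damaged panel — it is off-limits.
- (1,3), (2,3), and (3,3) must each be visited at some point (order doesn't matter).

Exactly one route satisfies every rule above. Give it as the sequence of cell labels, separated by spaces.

Moves only go right or down, so the column and row indices never decrease.
Route from (1,1): right 2 to (1,3), down 2 to (3,3), right 1 to (3,4) — 5 moves in all.
Check: all required cells visited.

(1,1) (1,2) (1,3) (2,3) (3,3) (3,4)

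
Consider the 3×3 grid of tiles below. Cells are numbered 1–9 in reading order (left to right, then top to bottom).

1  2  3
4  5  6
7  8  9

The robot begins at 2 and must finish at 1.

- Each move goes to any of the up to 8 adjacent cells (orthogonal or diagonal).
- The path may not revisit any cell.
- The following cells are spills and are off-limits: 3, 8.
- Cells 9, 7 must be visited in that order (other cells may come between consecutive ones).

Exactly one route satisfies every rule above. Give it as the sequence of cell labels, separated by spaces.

2 6 9 5 7 4 1

The waypoints must appear in the order 9, 7, with no cell reused.
Route from 2: down-right 1 to 6, down 1 to 9, up-left 1 to 5, down-left 1 to 7, up 2 to 1 — 6 moves in all.
Check: order respected (9 at step 2, 7 at step 4).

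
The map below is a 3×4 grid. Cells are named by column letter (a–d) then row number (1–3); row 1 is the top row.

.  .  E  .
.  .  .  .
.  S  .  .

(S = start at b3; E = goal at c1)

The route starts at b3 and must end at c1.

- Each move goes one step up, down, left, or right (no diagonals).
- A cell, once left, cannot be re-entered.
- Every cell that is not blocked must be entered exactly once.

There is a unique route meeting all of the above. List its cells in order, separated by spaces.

Need to visit all 12 open cells exactly once, starting at b3 and ending at c1.
Cell a1 has only two open neighbours (a2 and b1), so the path must pass straight through it: one of those is the cell it's entered from and the other is where it exits.
Route from b3: left 1 to a3, up 2 to a1, right 1 to b1, down 1 to b2, right 1 to c2, down 1 to c3, right 1 to d3, up 2 to d1, left 1 to c1 — 11 moves in all.
Check: all 12 open cells covered.

b3 a3 a2 a1 b1 b2 c2 c3 d3 d2 d1 c1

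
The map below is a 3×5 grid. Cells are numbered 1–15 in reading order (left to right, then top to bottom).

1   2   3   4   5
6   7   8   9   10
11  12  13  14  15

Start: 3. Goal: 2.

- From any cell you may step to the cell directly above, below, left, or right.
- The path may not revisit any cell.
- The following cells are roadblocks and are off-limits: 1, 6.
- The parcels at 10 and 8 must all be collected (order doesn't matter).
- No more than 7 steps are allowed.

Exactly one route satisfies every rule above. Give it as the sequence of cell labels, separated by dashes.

3 - 4 - 5 - 10 - 9 - 8 - 7 - 2

The 7-move cap with required stops at 10, 8 leaves no slack for detours.
Route from 3: right 2 to 5, down 1 to 10, left 3 to 7, up 1 to 2 — 7 moves in all.
Check: all required cells visited; 7 ≤ 7 moves.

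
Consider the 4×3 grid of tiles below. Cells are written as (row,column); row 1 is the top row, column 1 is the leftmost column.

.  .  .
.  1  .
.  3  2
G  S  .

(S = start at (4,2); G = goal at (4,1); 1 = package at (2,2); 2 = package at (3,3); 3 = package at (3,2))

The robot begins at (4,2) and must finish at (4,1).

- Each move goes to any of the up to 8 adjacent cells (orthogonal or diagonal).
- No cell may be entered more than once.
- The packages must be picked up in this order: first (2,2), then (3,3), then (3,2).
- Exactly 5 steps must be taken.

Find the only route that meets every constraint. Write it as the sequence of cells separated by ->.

The waypoints must appear in the order (2,2), (3,3), (3,2), with no cell reused.
Route from (4,2): up-left 1 to (3,1), up-right 1 to (2,2), down-right 1 to (3,3), left 1 to (3,2), down-left 1 to (4,1) — 5 moves in all.
Check: order respected (1 at step 2, 2 at step 3, 3 at step 4); 5 moves as required.

(4,2) -> (3,1) -> (2,2) -> (3,3) -> (3,2) -> (4,1)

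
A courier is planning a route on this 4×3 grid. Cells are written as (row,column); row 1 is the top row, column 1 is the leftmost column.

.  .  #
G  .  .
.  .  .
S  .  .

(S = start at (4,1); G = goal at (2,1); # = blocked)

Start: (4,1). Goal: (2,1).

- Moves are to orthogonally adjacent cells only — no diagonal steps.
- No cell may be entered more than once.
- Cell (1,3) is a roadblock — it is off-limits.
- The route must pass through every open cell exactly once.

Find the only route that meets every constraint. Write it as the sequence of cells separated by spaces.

Need to visit all 11 open cells exactly once, starting at (4,1) and ending at (2,1).
Route from (4,1): up to (3,1), right to (3,2), down to (4,2), right to (4,3), 2× up (reaching (2,3)), left to (2,2), up to (1,2), left to (1,1), down to (2,1) — 10 moves in all.
Check: all 11 open cells covered.

(4,1) (3,1) (3,2) (4,2) (4,3) (3,3) (2,3) (2,2) (1,2) (1,1) (2,1)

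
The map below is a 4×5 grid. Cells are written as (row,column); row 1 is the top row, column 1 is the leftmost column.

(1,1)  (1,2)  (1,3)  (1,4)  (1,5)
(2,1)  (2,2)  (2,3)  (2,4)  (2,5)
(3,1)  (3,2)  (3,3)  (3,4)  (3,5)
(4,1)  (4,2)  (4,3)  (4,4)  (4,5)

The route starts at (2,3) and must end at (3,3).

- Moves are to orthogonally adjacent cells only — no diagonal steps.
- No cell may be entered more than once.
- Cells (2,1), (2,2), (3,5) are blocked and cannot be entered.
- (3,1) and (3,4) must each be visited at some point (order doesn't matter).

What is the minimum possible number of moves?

9

Any route passes through (3,1) and (3,4) in some order between (2,3) and (3,3). Summing Manhattan distances along each leg and taking the cheapest ordering ((2,3) → (3,4) → (3,1) → (3,3)) gives a lower bound of 2 + 3 + 2 = 7 moves.
The shortest route satisfying every rule uses 9 moves: (2,3) → (2,4) → (3,4) → (4,4) → (4,3) → (4,2) → (4,1) → (3,1) → (3,2) → (3,3).
The bound of 7 isn't tight here; checking systematically, no route of length 7 through 8 satisfies every constraint, so 9 is the minimum.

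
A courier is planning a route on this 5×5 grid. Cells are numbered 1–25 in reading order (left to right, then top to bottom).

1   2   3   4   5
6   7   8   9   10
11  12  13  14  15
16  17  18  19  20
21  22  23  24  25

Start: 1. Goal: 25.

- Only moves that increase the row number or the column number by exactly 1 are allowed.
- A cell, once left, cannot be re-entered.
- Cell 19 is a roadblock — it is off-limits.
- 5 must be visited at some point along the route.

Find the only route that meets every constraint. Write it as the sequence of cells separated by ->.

1 -> 2 -> 3 -> 4 -> 5 -> 10 -> 15 -> 20 -> 25

Moves only go right or down, so the column and row indices never decrease.
Route from 1: 4× right (reaching 5), 4× down (reaching 25) — 8 moves in all.
Check: all required cells visited.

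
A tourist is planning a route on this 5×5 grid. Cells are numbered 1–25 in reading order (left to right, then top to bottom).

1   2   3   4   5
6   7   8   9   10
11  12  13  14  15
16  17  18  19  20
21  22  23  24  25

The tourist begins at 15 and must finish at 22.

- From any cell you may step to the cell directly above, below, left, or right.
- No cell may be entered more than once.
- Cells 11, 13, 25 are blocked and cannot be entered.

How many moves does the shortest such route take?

5

The Manhattan distance from 15 to 22 is |3−5| + |5−2| = 5, so at least 5 moves are needed.
A route of 5 moves achieves this: 15 → 20 → 19 → 24 → 23 → 22.
Since 5 matches the lower bound, it is optimal.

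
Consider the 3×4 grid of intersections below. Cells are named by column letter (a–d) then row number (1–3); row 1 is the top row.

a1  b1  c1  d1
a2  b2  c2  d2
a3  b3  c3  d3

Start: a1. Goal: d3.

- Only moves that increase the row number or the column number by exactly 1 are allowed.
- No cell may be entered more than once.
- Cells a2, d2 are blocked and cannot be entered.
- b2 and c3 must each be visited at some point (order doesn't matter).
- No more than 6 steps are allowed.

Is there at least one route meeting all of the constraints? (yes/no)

One route that works: a1 → b1 → b2 → b3 → c3 → d3.

yes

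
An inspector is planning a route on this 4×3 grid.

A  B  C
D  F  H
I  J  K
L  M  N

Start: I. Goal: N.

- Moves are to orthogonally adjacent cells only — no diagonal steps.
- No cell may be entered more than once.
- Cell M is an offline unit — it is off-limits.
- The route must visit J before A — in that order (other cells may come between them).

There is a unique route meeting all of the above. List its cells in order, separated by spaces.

The waypoints must appear in the order J, A, with no cell reused.
Route from I: right to J, up to F, left to D, up to A, 2× right (reaching C), 3× down (reaching N) — 9 moves in all.
Check: order respected (J at step 1, A at step 4).

I J F D A B C H K N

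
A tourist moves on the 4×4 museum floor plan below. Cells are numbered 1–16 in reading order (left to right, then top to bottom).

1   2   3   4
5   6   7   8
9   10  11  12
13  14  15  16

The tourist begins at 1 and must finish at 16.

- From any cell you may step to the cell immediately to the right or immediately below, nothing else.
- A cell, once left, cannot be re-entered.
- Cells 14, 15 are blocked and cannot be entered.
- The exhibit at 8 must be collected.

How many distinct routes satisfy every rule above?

A right/down-only route from 1 to 16 makes exactly 3 down-moves and 3 right-moves in some order.
With no other constraints that would be C(6,3) = 20 routes.
Split at 8 and multiply the segment counts (each segment already excludes blocked cells): 1→8: 4; 8→16: 1; product = 4.
That gives 4 routes.

4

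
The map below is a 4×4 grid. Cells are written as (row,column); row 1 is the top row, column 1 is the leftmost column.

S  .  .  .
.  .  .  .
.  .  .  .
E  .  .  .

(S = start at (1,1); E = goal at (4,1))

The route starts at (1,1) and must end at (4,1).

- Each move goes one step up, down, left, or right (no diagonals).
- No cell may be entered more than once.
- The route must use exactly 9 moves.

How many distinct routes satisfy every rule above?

Need simple routes of exactly 9 moves from (1,1) to (4,1) (Manhattan distance 3, so 3 moves are spent on a detour and 3 undoing it).
Branch systematically from the start, pruning whenever the remaining move budget drops below the Manhattan distance to (4,1) or differs from it in parity. Grouping the completions by first move — via (2,1): 12; via (1,2): 27 — and summing: 12 + 27 = 39.
That gives 39 routes.

39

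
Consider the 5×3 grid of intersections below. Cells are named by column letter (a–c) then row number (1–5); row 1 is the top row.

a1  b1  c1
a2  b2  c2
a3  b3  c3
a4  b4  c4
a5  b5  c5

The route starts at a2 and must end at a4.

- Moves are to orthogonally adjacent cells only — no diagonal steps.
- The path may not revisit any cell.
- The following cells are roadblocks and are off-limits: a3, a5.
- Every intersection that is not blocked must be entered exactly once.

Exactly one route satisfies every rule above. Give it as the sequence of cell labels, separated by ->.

Need to visit all 13 open cells exactly once, starting at a2 and ending at a4.
Route from a2: up 1 to a1, right 2 to c1, down 1 to c2, left 1 to b2, down 1 to b3, right 1 to c3, down 2 to c5, left 1 to b5, up 1 to b4, left 1 to a4 — 12 moves in all.
Check: all 13 open cells covered.

a2 -> a1 -> b1 -> c1 -> c2 -> b2 -> b3 -> c3 -> c4 -> c5 -> b5 -> b4 -> a4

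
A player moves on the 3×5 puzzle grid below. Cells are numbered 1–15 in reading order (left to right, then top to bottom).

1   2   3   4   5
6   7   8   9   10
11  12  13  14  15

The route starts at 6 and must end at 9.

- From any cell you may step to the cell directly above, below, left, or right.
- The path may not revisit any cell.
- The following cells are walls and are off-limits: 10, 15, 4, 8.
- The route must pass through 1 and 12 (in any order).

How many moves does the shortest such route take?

7

Any route passes through 1 and 12 in some order between 6 and 9. Summing Manhattan distances along each leg and taking the cheapest ordering (6 → 1 → 12 → 9) gives a lower bound of 1 + 3 + 3 = 7 moves.
A route of 7 moves achieves this: 6 → 1 → 2 → 7 → 12 → 13 → 14 → 9.
Since 7 matches the lower bound, it is optimal.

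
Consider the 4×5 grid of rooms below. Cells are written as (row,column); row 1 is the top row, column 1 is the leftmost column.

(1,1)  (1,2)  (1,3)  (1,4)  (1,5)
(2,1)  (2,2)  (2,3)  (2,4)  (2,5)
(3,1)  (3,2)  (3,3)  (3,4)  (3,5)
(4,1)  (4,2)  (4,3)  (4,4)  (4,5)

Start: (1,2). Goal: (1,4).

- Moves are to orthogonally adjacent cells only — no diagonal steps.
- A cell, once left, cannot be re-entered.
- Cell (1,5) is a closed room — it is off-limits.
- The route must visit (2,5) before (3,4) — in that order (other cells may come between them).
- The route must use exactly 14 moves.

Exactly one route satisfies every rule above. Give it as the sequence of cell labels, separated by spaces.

The waypoints must appear in the order (2,5), (3,4), with no cell reused.
Route from (1,2): down 3 to (4,2), right 3 to (4,5), up 2 to (2,5), left 1 to (2,4), down 1 to (3,4), left 1 to (3,3), up 2 to (1,3), right 1 to (1,4) — 14 moves in all.
Check: order respected ((2,5) at step 8, (3,4) at step 10); 14 moves as required.

(1,2) (2,2) (3,2) (4,2) (4,3) (4,4) (4,5) (3,5) (2,5) (2,4) (3,4) (3,3) (2,3) (1,3) (1,4)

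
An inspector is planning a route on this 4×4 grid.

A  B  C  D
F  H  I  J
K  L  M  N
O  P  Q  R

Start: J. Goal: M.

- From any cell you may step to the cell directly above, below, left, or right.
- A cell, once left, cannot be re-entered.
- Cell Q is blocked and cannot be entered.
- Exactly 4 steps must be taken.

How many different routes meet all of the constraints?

2

Need simple routes of exactly 4 moves from J to M (Manhattan distance 2, so 1 moves are spent on a detour and 1 undoing it).
Enumerating: J D C I M | J I H L M.
That gives 2 routes.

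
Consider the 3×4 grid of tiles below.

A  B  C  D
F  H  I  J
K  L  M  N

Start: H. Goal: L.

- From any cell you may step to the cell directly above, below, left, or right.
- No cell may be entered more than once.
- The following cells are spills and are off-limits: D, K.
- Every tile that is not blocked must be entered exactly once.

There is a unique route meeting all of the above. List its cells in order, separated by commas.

H, F, A, B, C, I, J, N, M, L

Need to visit all 10 open cells exactly once, starting at H and ending at L.
Route from H: left to F, up to A, 2× right (reaching C), down to I, right to J, down to N, 2× left (reaching L) — 9 moves in all.
Check: all 10 open cells covered.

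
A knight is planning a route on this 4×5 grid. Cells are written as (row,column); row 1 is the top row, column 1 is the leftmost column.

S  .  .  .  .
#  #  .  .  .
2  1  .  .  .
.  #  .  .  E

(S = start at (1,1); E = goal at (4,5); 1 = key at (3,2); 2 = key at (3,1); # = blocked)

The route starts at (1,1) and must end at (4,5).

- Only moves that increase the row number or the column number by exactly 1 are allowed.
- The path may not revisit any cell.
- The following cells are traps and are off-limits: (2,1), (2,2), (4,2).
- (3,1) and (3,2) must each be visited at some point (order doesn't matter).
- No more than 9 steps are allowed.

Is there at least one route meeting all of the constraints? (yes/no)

Right/down moves force the required cells to be taken in the order (3,1), (3,2). Every right/down route from (1,1) to (3,1) runs into a blocked cell, so that leg cannot be completed.

no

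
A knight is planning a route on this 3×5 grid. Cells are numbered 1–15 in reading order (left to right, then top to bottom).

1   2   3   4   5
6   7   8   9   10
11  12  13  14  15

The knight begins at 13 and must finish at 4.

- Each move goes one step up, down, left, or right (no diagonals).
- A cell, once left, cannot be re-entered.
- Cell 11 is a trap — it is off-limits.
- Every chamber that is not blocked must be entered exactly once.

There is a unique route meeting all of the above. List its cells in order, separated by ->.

Need to visit all 14 open cells exactly once, starting at 13 and ending at 4.
Route from 13: left 1 to 12, up 1 to 7, left 1 to 6, up 1 to 1, right 2 to 3, down 1 to 8, right 1 to 9, down 1 to 14, right 1 to 15, up 2 to 5, left 1 to 4 — 13 moves in all.
Check: all 14 open cells covered.

13 -> 12 -> 7 -> 6 -> 1 -> 2 -> 3 -> 8 -> 9 -> 14 -> 15 -> 10 -> 5 -> 4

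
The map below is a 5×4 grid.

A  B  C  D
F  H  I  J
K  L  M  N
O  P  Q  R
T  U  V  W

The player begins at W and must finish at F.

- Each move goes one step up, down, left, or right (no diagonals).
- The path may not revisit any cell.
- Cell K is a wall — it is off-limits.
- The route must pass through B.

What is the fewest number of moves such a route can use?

8

Any route passes through B somewhere between W and F. Summing Manhattan distances along the two legs (W → B → F) gives a lower bound of 6 + 2 = 8 moves.
A route of 8 moves achieves this: W → R → N → J → D → C → B → H → F.
Since 8 matches the lower bound, it is optimal.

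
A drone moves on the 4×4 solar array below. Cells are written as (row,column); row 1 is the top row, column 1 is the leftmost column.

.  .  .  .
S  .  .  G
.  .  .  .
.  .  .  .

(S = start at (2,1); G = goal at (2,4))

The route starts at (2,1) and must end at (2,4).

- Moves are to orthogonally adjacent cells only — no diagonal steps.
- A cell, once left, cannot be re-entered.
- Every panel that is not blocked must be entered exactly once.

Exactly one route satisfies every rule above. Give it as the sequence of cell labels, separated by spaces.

(2,1) (1,1) (1,2) (2,2) (3,2) (3,1) (4,1) (4,2) (4,3) (4,4) (3,4) (3,3) (2,3) (1,3) (1,4) (2,4)

Need to visit all 16 open cells exactly once, starting at (2,1) and ending at (2,4).
Cell (1,1) has only two open neighbours ((2,1) and (1,2)), so the path must pass straight through it: one of those is the cell it's entered from and the other is where it exits.
Route from (2,1): up to (1,1), right to (1,2), 2× down (reaching (3,2)), left to (3,1), down to (4,1), 3× right (reaching (4,4)), up to (3,4), left to (3,3), 2× up (reaching (1,3)), right to (1,4), down to (2,4) — 15 moves in all.
Check: all 16 open cells covered.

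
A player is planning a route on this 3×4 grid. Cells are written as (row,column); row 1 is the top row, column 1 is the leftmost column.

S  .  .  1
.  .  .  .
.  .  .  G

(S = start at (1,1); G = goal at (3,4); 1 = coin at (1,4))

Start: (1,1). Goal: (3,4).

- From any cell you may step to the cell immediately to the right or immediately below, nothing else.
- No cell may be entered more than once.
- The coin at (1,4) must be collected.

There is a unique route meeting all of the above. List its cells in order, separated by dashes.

(1,1) - (1,2) - (1,3) - (1,4) - (2,4) - (3,4)

Moves only go right or down, so the column and row indices never decrease.
Route from (1,1): 3× right (reaching (1,4)), 2× down (reaching (3,4)) — 5 moves in all.
Check: all required cells visited.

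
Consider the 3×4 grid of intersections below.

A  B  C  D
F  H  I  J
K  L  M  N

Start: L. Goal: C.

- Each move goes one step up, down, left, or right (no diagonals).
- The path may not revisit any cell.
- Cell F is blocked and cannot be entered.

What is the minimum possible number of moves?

3

The Manhattan distance from L to C is |3−1| + |2−3| = 3, so at least 3 moves are needed.
A route of 3 moves achieves this: L → H → B → C.
Since 3 matches the lower bound, it is optimal.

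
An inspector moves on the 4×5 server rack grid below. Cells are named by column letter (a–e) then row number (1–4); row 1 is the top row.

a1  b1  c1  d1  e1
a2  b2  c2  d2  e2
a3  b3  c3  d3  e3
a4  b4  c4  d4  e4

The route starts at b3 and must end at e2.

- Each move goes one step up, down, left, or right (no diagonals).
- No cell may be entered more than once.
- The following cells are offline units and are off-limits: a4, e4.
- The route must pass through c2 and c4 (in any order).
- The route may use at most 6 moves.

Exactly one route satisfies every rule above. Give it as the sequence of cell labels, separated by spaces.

Any route must reach c2 and c4 and still end at e2 within 6 moves, so the order of the required stops is forced.
Route from b3: down to b4, right to c4, 2× up (reaching c2), 2× right (reaching e2) — 6 moves in all.
Check: all required cells visited; 6 ≤ 6 moves.

b3 b4 c4 c3 c2 d2 e2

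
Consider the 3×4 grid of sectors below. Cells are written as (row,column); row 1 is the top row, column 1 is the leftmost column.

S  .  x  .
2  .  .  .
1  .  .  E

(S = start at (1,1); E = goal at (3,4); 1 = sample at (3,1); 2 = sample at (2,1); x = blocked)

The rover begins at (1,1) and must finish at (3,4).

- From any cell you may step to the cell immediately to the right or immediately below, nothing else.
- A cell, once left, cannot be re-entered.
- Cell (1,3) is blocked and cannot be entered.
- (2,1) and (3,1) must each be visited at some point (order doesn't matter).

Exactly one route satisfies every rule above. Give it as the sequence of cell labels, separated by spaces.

Moves only go right or down, so the column and row indices never decrease.
Route from (1,1): 2× down (reaching (3,1)), 3× right (reaching (3,4)) — 5 moves in all.
Check: all required cells visited.

(1,1) (2,1) (3,1) (3,2) (3,3) (3,4)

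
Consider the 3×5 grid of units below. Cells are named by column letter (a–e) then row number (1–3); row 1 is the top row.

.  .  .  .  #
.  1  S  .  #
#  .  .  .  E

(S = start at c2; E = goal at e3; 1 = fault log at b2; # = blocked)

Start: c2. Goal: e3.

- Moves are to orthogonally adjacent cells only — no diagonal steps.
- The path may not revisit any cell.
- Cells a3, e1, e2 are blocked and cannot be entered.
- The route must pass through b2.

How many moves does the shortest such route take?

Any route passes through b2 somewhere between c2 and e3. Summing Manhattan distances along the two legs (c2 → b2 → e3) gives a lower bound of 1 + 4 = 5 moves.
A route of 5 moves achieves this: c2 → b2 → b3 → c3 → d3 → e3.
Since 5 matches the lower bound, it is optimal.

5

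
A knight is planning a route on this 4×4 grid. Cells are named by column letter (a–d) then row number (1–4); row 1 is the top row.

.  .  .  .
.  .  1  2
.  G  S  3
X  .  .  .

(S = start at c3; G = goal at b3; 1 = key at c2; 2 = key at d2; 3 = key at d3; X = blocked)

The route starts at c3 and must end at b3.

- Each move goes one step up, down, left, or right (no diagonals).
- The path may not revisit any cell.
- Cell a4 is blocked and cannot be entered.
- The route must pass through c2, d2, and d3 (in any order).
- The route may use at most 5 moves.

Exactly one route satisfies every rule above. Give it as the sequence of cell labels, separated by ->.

c3 -> d3 -> d2 -> c2 -> b2 -> b3

The budget equals the shortest possible length, so every move has to be on a shortest route through the required cells.
Route from c3: right to d3, up to d2, 2× left (reaching b2), down to b3 — 5 moves in all.
Check: all required cells visited; 5 ≤ 5 moves.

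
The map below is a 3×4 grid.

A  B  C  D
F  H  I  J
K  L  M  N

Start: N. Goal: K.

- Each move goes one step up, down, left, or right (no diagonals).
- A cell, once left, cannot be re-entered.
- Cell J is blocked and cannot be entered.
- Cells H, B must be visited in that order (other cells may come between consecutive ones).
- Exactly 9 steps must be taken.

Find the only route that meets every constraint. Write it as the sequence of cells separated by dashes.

N - M - L - H - I - C - B - A - F - K

The waypoints must appear in the order H, B, with no cell reused.
Route from N: 2× left (reaching L), up to H, right to I, up to C, 2× left (reaching A), 2× down (reaching K) — 9 moves in all.
Check: order respected (H at step 3, B at step 6); 9 moves as required.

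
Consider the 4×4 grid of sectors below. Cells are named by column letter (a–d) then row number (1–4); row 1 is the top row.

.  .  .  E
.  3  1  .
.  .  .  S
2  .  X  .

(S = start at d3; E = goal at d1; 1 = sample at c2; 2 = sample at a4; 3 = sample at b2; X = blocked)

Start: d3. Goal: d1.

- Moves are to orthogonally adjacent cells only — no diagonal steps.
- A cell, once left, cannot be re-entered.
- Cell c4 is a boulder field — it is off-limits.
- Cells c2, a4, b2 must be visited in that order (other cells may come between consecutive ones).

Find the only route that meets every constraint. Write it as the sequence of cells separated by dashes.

The waypoints must appear in the order c2, a4, b2, with no cell reused.
Route from d3: up 1 to d2, left 1 to c2, down 1 to c3, left 1 to b3, down 1 to b4, left 1 to a4, up 2 to a2, right 1 to b2, up 1 to b1, right 2 to d1 — 12 moves in all.
Check: order respected (1 at step 2, 2 at step 6, 3 at step 9).

d3 - d2 - c2 - c3 - b3 - b4 - a4 - a3 - a2 - b2 - b1 - c1 - d1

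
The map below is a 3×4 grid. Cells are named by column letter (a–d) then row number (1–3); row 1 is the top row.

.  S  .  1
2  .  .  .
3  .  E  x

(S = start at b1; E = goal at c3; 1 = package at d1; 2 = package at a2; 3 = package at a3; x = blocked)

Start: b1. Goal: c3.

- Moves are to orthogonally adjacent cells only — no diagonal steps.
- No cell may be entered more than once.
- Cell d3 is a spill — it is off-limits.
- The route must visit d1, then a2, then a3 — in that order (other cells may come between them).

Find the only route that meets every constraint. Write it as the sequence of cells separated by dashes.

b1 - c1 - d1 - d2 - c2 - b2 - a2 - a3 - b3 - c3

The waypoints must appear in the order d1, a2, a3, with no cell reused.
Route from b1: right 2 to d1, down 1 to d2, left 3 to a2, down 1 to a3, right 2 to c3 — 9 moves in all.
Check: order respected (1 at step 2, 2 at step 6, 3 at step 7).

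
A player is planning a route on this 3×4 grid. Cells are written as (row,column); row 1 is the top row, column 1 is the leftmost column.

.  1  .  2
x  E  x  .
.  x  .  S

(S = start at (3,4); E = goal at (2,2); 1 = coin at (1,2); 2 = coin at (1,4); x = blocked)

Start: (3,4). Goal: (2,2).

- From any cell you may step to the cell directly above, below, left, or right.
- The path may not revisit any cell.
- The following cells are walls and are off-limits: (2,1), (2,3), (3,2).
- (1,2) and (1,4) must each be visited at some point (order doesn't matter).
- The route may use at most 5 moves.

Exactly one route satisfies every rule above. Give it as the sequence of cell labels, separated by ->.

The 5-move cap with required stops at (1,2), (1,4) leaves no slack for detours.
Route from (3,4): 2× up (reaching (1,4)), 2× left (reaching (1,2)), down to (2,2) — 5 moves in all.
Check: all required cells visited; 5 ≤ 5 moves.

(3,4) -> (2,4) -> (1,4) -> (1,3) -> (1,2) -> (2,2)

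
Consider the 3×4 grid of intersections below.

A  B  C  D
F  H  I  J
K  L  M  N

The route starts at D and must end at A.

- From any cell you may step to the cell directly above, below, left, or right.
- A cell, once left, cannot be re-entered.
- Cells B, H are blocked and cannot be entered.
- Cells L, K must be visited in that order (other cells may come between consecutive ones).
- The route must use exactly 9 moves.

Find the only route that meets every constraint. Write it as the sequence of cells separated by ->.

The waypoints must appear in the order L, K, with no cell reused.
Route from D: left to C, down to I, right to J, down to N, 3× left (reaching K), 2× up (reaching A) — 9 moves in all.
Check: order respected (L at step 6, K at step 7); 9 moves as required.

D -> C -> I -> J -> N -> M -> L -> K -> F -> A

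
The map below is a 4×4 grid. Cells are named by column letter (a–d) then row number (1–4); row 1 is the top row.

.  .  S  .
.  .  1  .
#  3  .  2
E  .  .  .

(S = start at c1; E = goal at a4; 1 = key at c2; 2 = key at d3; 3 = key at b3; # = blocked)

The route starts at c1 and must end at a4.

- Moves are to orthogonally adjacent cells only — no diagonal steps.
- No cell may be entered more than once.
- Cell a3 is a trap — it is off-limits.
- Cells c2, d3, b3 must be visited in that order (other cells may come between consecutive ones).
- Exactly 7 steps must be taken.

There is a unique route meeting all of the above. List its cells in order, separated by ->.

The waypoints must appear in the order c2, d3, b3, with no cell reused.
Route from c1: down to c2, right to d2, down to d3, 2× left (reaching b3), down to b4, left to a4 — 7 moves in all.
Check: order respected (1 at step 1, 2 at step 3, 3 at step 5); 7 moves as required.

c1 -> c2 -> d2 -> d3 -> c3 -> b3 -> b4 -> a4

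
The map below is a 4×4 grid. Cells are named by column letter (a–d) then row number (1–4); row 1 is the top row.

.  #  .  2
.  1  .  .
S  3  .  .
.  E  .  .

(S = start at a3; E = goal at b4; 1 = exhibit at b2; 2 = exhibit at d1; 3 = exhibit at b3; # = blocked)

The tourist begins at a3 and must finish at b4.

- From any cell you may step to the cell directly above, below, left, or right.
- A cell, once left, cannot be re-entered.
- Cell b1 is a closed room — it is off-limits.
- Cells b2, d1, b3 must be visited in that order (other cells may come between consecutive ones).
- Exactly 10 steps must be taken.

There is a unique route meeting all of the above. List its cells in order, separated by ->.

The waypoints must appear in the order b2, d1, b3, with no cell reused.
Route from a3: up 1 to a2, right 2 to c2, up 1 to c1, right 1 to d1, down 2 to d3, left 2 to b3, down 1 to b4 — 10 moves in all.
Check: order respected (1 at step 2, 2 at step 5, 3 at step 9); 10 moves as required.

a3 -> a2 -> b2 -> c2 -> c1 -> d1 -> d2 -> d3 -> c3 -> b3 -> b4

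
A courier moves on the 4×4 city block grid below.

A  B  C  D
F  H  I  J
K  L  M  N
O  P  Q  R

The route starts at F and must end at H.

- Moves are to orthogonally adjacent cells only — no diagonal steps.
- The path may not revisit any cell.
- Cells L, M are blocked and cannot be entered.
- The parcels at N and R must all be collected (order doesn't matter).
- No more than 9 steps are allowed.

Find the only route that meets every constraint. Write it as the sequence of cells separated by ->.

F -> K -> O -> P -> Q -> R -> N -> J -> I -> H

Any route must reach N and R and still end at H within 9 moves, so the order of the required stops is forced.
Route from F: 2× down (reaching O), 3× right (reaching R), 2× up (reaching J), 2× left (reaching H) — 9 moves in all.
Check: all required cells visited; 9 ≤ 9 moves.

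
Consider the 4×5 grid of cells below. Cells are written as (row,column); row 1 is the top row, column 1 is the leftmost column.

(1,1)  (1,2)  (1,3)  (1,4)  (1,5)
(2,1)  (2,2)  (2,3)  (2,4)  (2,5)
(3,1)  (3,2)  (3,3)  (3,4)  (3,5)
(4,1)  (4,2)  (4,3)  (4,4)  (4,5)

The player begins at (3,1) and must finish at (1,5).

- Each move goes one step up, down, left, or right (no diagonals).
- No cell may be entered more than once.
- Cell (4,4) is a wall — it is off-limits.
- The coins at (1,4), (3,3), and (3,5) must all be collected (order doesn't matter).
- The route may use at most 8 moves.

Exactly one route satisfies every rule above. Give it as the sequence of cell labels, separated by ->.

The 8-move cap with required stops at (1,4), (3,3), (3,5) leaves no slack for detours.
Route from (3,1): 4× right (reaching (3,5)), up to (2,5), left to (2,4), up to (1,4), right to (1,5) — 8 moves in all.
Check: all required cells visited; 8 ≤ 8 moves.

(3,1) -> (3,2) -> (3,3) -> (3,4) -> (3,5) -> (2,5) -> (2,4) -> (1,4) -> (1,5)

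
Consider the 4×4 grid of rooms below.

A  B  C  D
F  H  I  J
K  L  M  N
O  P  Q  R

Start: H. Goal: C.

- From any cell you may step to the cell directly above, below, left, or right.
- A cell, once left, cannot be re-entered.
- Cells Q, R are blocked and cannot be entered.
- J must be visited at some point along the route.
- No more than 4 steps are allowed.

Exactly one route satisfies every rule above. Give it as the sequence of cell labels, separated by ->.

H -> I -> J -> D -> C

The budget equals the shortest possible length, so every move has to be on a shortest route through the required cells.
Route from H: 2× right (reaching J), up to D, left to C — 4 moves in all.
Check: all required cells visited; 4 ≤ 4 moves.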